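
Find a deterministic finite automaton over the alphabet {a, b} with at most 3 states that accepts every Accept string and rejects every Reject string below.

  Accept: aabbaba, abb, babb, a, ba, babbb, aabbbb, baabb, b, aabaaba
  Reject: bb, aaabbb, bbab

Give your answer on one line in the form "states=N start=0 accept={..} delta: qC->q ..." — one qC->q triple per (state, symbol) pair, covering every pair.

State merging on the prefix tree: take the shortest (then alphabetical) example prefix whose next move is undefined and point that move at state 0, else 1, else 2, ...; a target is out if some Accept/Reject pair would then sit in one state with the same input left (inseparable). If every existing state is out, open a new one.
a: 0a undefined. 0a->0: no, abb/bb meet in 0 with "bb" left. Open state 1: 0a->1.
b: 0b undefined. 0b->0: no, b/bb meet in 0. 0b->1: ok.
aa: 1a undefined. 1a->0: no, babb/bb meet in 1 with "b" left. 1a->1: no, babbb/aaabbb meet in 1 with "bbb" left. Open state 2: 1a->2.
ab: 1b undefined. 1b->0: ok.
aaa: 2a undefined. 2a->0: no, abb/aaabbb meet in 1. 2a->1: ok.
aab: 2b undefined. 2b->0: no, babbb/bb meet in 0. 2b->1: no, babb/bb meet in 0. 2b->2: ok.
All examples now run through 3 states with every (state, symbol) defined. Accept strings end in {1,2}, Reject strings end in {0}; accept={1,2}.

states=3 start=0 accept={1,2} delta: 0a->1 0b->1 1a->2 1b->0 2a->1 2b->2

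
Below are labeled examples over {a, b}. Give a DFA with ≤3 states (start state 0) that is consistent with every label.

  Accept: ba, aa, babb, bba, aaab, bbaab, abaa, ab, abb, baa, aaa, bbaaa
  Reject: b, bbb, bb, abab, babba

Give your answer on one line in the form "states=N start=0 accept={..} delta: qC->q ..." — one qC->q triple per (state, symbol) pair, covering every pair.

State merging on the prefix tree: take the shortest (then alphabetical) example prefix whose next move is undefined and point that move at state 0, else 1, else 2, ...; a target is out if some Accept/Reject pair would then sit in one state with the same input left (inseparable). If every existing state is out, open a new one.
a: 0a undefined. 0a->0: no, aaab/b meet in 0 with "b" left. Open state 1: 0a->1.
b: 0b undefined. 0b->0: ok.
aa: 1a undefined. 1a->0: no, aa/b meet in 0. 1a->1: ok.
ab: 1b undefined. 1b->0: no, ba/babba meet in 1. 1b->1: no, ba/abab meet in 1. Open state 2: 1b->2.
aba: 2a undefined. 2a->0: ok.
abb: 2b undefined. 2b->0: no, ba/babba meet in 1. 2b->1: no, ba/babba meet in 1. 2b->2: ok.
All examples now run through 3 states with every (state, symbol) defined. Accept strings end in {1,2}, Reject strings end in {0}; accept={1,2}.

states=3 start=0 accept={1,2} delta: 0a->1 0b->0 1a->1 1b->2 2a->0 2b->2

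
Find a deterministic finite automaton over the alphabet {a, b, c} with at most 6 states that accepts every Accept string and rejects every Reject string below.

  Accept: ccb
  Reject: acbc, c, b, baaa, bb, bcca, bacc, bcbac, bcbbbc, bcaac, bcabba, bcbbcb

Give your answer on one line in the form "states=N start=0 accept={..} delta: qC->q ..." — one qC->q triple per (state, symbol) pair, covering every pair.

Fold the examples into a partial DFA from state 0: repeatedly fix the first undefined (state, symbol) met by the shortest-then-alphabetical prefix, trying targets in increasing order and rejecting any under which an Accept and a Reject string meet in one state with the same remainder; add a state when all current targets are rejected. Accepting states are where Accept strings end.
a: 0a undefined. 0a->0: ok.
b: 0b undefined. 0b->0: ok.
c: 0c undefined. 0c->0: no, ccb/acbc meet in 0. Open state 1: 0c->1.
cc: 1c undefined. 1c->0: no, ccb/b meet in 0. 1c->1: ok.
acb: 1b undefined. 1b->0: no, ccb/b meet in 0. 1b->1: no, ccb/acbc meet in 1. Open state 2: 1b->2.
bca: 1a undefined. 1a->0: ok.
acbc: 2c undefined. 2c->0: ok.
bcba: 2a undefined. 2a->0: ok.
bcbb: 2b undefined. 2b->0: no, ccb/bcbbcb meet in 2. 2b->1: no, ccb/bcbbcb meet in 2. 2b->2: ok.
All examples now run through 3 states with every (state, symbol) defined. Accept strings end in {2}, Reject strings end in {0,1}; accept={2}.

states=3 start=0 accept={2} delta: 0a->0 0b->0 0c->1 1a->0 1b->2 1c->1 2a->0 2b->2 2c->0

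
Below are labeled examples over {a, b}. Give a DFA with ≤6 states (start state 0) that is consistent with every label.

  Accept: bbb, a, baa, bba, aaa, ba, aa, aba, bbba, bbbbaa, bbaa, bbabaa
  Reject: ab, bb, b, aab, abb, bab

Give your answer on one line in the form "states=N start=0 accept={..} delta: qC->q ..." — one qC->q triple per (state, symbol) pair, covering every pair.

State merging on the prefix tree: take the shortest (then alphabetical) example prefix whose next move is undefined and point that move at state 0, else 1, else 2, ...; a target is out if some Accept/Reject pair would then sit in one state with the same input left (inseparable). If every existing state is out, open a new one.
a: 0a undefined. 0a->0: ok.
b: 0b undefined. 0b->0: no, bbb/ab meet in 0. Open state 1: 0b->1.
ba: 1a undefined. 1a->0: ok.
bb: 1b undefined. 1b->0: no, bbb/ab meet in 1. 1b->1: no, bbb/ab meet in 1. Open state 2: 1b->2.
bba: 2a undefined. 2a->0: ok.
bbb: 2b undefined. 2b->0: ok.
All examples now run through 3 states with every (state, symbol) defined. Accept strings end in {0}, Reject strings end in {1,2}; accept={0}.

states=3 start=0 accept={0} delta: 0a->0 0b->1 1a->0 1b->2 2a->0 2b->0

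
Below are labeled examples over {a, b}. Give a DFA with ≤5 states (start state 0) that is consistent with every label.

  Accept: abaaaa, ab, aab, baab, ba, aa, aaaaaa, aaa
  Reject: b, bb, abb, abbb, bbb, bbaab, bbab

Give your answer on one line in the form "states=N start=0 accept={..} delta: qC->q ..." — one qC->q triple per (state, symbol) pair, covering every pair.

states=4 start=0 accept={0,1} delta: 0a->1 0b->2 1a->1 1b->0 2a->0 2b->3 3a->2 3b->2

Grow the machine one transition at a time. Run the examples from 0; the earliest place one falls off (shortest prefix, ties alphabetical) gets sent to the lowest-numbered state that keeps every Accept/Reject pair distinguishable — a pair clashes when both reach the same state with identical unread suffix — and to a fresh state only if none does.
a: 0a undefined. 0a->0: no, ab/b meet in 0 with "b" left. Open state 1: 0a->1.
b: 0b undefined. 0b->0: no, ab/bbab meet in 1 with "b" left. 0b->1: no, ab/bb meet in 1 with "b" left. Open state 2: 0b->2.
aa: 1a undefined. 1a->0: no, aab/b meet in 2. 1a->1: ok.
ab: 1b undefined. 1b->0: ok.
ba: 2a undefined. 2a->0: ok.
bb: 2b undefined. 2b->0: no, ab/bb meet in 0. 2b->1: no, abaaaa/bb meet in 1. 2b->2: no, ab/bbaab meet in 0. Open state 3: 2b->3.
bba: 3a undefined. 3a->0: no, ab/bbaab meet in 0. 3a->1: no, ab/bbaab meet in 0. 3a->2: ok.
bbb: 3b undefined. 3b->0: no, ab/bbb meet in 0. 3b->1: no, abaaaa/bbb meet in 1. 3b->2: ok.
All examples now run through 4 states with every (state, symbol) defined. Accept strings end in {0,1}, Reject strings end in {2,3}; accept={0,1}.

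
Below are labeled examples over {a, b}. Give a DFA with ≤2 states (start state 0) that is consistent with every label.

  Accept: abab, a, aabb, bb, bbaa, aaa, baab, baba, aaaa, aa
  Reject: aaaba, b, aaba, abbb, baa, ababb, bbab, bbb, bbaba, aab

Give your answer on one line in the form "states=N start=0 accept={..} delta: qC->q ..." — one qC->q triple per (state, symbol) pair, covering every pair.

states=2 start=0 accept={0} delta: 0a->0 0b->1 1a->1 1b->0

Grow the machine one transition at a time. Run the examples from 0; the earliest place one falls off (shortest prefix, ties alphabetical) gets sent to the lowest-numbered state that keeps every Accept/Reject pair distinguishable — a pair clashes when both reach the same state with identical unread suffix — and to a fresh state only if none does.
a: 0a undefined. 0a->0: ok.
b: 0b undefined. 0b->0: no, abab/aaaba meet in 0. Open state 1: 0b->1.
ba: 1a undefined. 1a->0: no, abab/b meet in 1. 1a->1: ok.
bb: 1b undefined. 1b->0: ok.
All examples now run through 2 states with every (state, symbol) defined. Accept strings end in {0}, Reject strings end in {1}; accept={0}.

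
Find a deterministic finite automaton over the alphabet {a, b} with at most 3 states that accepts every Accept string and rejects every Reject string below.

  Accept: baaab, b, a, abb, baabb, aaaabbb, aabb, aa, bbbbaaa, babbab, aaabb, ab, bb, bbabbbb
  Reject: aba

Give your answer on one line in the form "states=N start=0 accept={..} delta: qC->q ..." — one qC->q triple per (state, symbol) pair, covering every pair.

Grow the machine one transition at a time. Run the examples from 0; the earliest place one falls off (shortest prefix, ties alphabetical) gets sent to the lowest-numbered state that keeps every Accept/Reject pair distinguishable — a pair clashes when both reach the same state with identical unread suffix — and to a fresh state only if none does.
a: 0a undefined. 0a->0: ok.
b: 0b undefined. 0b->0: no, baaab/aba meet in 0. Open state 1: 0b->1.
ba: 1a undefined. 1a->0: no, a/aba meet in 0. 1a->1: no, b/aba meet in 1. Open state 2: 1a->2.
bb: 1b undefined. 1b->0: ok.
baa: 2a undefined. 2a->0: ok.
bab: 2b undefined. 2b->0: ok.
All examples now run through 3 states with every (state, symbol) defined. Accept strings end in {0,1}, Reject strings end in {2}; accept={0,1}.

states=3 start=0 accept={0,1} delta: 0a->0 0b->1 1a->2 1b->0 2a->0 2b->0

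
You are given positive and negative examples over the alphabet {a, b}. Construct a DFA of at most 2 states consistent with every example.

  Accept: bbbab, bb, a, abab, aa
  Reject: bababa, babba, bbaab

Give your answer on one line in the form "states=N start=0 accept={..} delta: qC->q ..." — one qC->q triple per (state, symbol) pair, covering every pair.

states=2 start=0 accept={0} delta: 0a->0 0b->1 1a->1 1b->0

Fold the examples into a partial DFA from state 0: repeatedly fix the first undefined (state, symbol) met by the shortest-then-alphabetical prefix, trying targets in increasing order and rejecting any under which an Accept and a Reject string meet in one state with the same remainder; add a state when all current targets are rejected. Accepting states are where Accept strings end.
a: 0a undefined. 0a->0: ok.
b: 0b undefined. 0b->0: no, bbbab/bababa meet in 0. Open state 1: 0b->1.
ba: 1a undefined. 1a->0: no, a/bababa meet in 0. 1a->1: ok.
bb: 1b undefined. 1b->0: ok.
All examples now run through 2 states with every (state, symbol) defined. Accept strings end in {0}, Reject strings end in {1}; accept={0}.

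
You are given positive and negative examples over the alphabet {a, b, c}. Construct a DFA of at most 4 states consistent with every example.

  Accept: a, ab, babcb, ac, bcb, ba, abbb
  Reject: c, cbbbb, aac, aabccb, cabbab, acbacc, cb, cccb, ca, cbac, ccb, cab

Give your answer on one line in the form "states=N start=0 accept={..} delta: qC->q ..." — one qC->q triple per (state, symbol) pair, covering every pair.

Grow the machine one transition at a time. Run the examples from 0; the earliest place one falls off (shortest prefix, ties alphabetical) gets sent to the lowest-numbered state that keeps every Accept/Reject pair distinguishable — a pair clashes when both reach the same state with identical unread suffix — and to a fresh state only if none does.
a: 0a undefined. 0a->0: no, ac/c meet in 0 with "c" left. Open state 1: 0a->1.
b: 0b undefined. 0b->0: no, bcb/cb meet in 0 with "cb" left. 0b->1: ok.
c: 0c undefined. 0c->0: no, a/cb meet in 1. 0c->1: no, a/c meet in 1. Open state 2: 0c->2.
aa: 1a undefined. 1a->0: ok.
ab: 1b undefined. 1b->0: ok.
ac: 1c undefined. 1c->0: ok.
ca: 2a undefined. 2a->0: no, a/cab meet in 1. 2a->1: no, a/cabbab meet in 1. 2a->2: ok.
cb: 2b undefined. 2b->0: no, a/cbbbb meet in 1. 2b->1: no, a/aabccb meet in 1. 2b->2: ok.
cc: 2c undefined. 2c->0: no, a/ccb meet in 1. 2c->1: no, a/acbacc meet in 1. 2c->2: ok.
All examples now run through 3 states with every (state, symbol) defined. Accept strings end in {0,1}, Reject strings end in {2}; accept={0,1}.

states=3 start=0 accept={0,1} delta: 0a->1 0b->1 0c->2 1a->0 1b->0 1c->0 2a->2 2b->2 2c->2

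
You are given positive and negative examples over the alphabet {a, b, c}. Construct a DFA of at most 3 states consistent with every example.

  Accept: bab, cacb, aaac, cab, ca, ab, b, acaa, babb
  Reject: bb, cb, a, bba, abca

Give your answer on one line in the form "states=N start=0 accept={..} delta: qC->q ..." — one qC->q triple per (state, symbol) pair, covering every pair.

states=3 start=0 accept={1,2} delta: 0a->0 0b->1 0c->1 1a->2 1b->0 1c->0 2a->1 2b->2 2c->0

State merging on the prefix tree: take the shortest (then alphabetical) example prefix whose next move is undefined and point that move at state 0, else 1, else 2, ...; a target is out if some Accept/Reject pair would then sit in one state with the same input left (inseparable). If every existing state is out, open a new one.
a: 0a undefined. 0a->0: ok.
b: 0b undefined. 0b->0: no, bab/bb meet in 0. Open state 1: 0b->1.
c: 0c undefined. 0c->0: no, cacb/cb meet in 1. 0c->1: ok.
ba: 1a undefined. 1a->0: no, cacb/bb meet in 1 with "b" left. 1a->1: no, bab/bb meet in 1 with "b" left. Open state 2: 1a->2.
bb: 1b undefined. 1b->0: ok.
abc: 1c undefined. 1c->0: ok.
bab: 2b undefined. 2b->0: no, bab/bb meet in 0. 2b->1: no, babb/bb meet in 0. 2b->2: ok.
cac: 2c undefined. 2c->0: ok.
acaa: 2a undefined. 2a->0: no, acaa/bb meet in 0. 2a->1: ok.
All examples now run through 3 states with every (state, symbol) defined. Accept strings end in {1,2}, Reject strings end in {0}; accept={1,2}.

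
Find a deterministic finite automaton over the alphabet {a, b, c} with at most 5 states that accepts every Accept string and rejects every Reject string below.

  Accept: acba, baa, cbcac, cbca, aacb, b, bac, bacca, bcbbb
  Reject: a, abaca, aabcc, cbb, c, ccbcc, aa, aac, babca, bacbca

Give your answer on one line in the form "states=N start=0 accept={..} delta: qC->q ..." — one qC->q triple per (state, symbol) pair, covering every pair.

Fold the examples into a partial DFA from state 0: repeatedly fix the first undefined (state, symbol) met by the shortest-then-alphabetical prefix, trying targets in increasing order and rejecting any under which an Accept and a Reject string meet in one state with the same remainder; add a state when all current targets are rejected. Accepting states are where Accept strings end.
a: 0a undefined. 0a->0: ok.
b: 0b undefined. 0b->0: no, baa/a meet in 0. Open state 1: 0b->1.
c: 0c undefined. 0c->0: ok.
ba: 1a undefined. 1a->0: no, acba/a meet in 0. 1a->1: no, cbca/abaca meet in 1 with "ca" left. Open state 2: 1a->2.
bc: 1c undefined. 1c->0: no, cbcac/a meet in 0. 1c->1: no, aacb/aabcc meet in 1. 1c->2: no, bac/aabcc meet in 2 with "c" left. Open state 3: 1c->3.
baa: 2a undefined. 2a->0: no, baa/a meet in 0. 2a->1: ok.
bab: 2b undefined. 2b->0: ok.
bac: 2c undefined. 2c->0: no, cbca/bacbca meet in 3 with "a" left. 2c->1: no, acba/abaca meet in 2. 2c->2: no, baa/abaca meet in 1. 2c->3: no, cbca/abaca meet in 3 with "a" left. Open state 4: 2c->4.
bcb: 3b undefined. 3b->0: no, bcbbb/cbb meet in 1 with "b" left. 3b->1: ok.
cbb: 1b undefined. 1b->0: ok.
bacb: 4b undefined. 4b->0: ok.
bacc: 4c undefined. 4c->0: no, bacca/a meet in 0. 4c->1: ok.
cbca: 3a undefined. 3a->0: no, cbcac/a meet in 0. 3a->1: ok.
aabcc: 3c undefined. 3c->0: ok.
abaca: 4a undefined. 4a->0: ok.
All examples now run through 5 states with every (state, symbol) defined. Accept strings end in {1,2,3,4}, Reject strings end in {0}; accept={1,2,3,4}.

states=5 start=0 accept={1,2,3,4} delta: 0a->0 0b->1 0c->0 1a->2 1b->0 1c->3 2a->1 2b->0 2c->4 3a->1 3b->1 3c->0 4a->0 4b->0 4c->1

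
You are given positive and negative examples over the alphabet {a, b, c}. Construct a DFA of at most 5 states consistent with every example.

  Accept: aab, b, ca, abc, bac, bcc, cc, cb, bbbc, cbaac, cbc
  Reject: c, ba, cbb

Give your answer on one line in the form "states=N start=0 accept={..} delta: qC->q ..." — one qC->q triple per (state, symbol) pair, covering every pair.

State merging on the prefix tree: take the shortest (then alphabetical) example prefix whose next move is undefined and point that move at state 0, else 1, else 2, ...; a target is out if some Accept/Reject pair would then sit in one state with the same input left (inseparable). If every existing state is out, open a new one.
a: 0a undefined. 0a->0: ok.
b: 0b undefined. 0b->0: no, aab/ba meet in 0. Open state 1: 0b->1.
c: 0c undefined. 0c->0: no, ca/c meet in 0. 0c->1: no, aab/c meet in 1. Open state 2: 0c->2.
ba: 1a undefined. 1a->0: no, bac/c meet in 2. 1a->1: no, aab/ba meet in 1. 1a->2: ok.
bb: 1b undefined. 1b->0: ok.
bc: 1c undefined. 1c->0: no, bcc/c meet in 2. 1c->1: ok.
ca: 2a undefined. 2a->0: ok.
cb: 2b undefined. 2b->0: no, aab/cbb meet in 1. 2b->1: no, ca/cbb meet in 0. 2b->2: no, cb/c meet in 2. Open state 3: 2b->3.
cc: 2c undefined. 2c->0: ok.
cba: 3a undefined. 3a->0: no, cbaac/c meet in 2. 3a->1: ok.
cbb: 3b undefined. 3b->0: no, ca/cbb meet in 0. 3b->1: no, aab/cbb meet in 1. 3b->2: ok.
cbc: 3c undefined. 3c->0: ok.
All examples now run through 4 states with every (state, symbol) defined. Accept strings end in {0,1,3}, Reject strings end in {2}; accept={0,1,3}.

states=4 start=0 accept={0,1,3} delta: 0a->0 0b->1 0c->2 1a->2 1b->0 1c->1 2a->0 2b->3 2c->0 3a->1 3b->2 3c->0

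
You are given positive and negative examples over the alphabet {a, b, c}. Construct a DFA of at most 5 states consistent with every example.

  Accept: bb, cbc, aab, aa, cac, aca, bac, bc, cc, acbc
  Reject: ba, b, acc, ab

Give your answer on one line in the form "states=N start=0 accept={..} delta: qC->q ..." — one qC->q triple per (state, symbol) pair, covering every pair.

states=4 start=0 accept={0,3} delta: 0a->1 0b->2 0c->0 1a->3 1b->1 1c->3 2a->1 2b->0 2c->0 3a->0 3b->0 3c->1

State merging on the prefix tree: take the shortest (then alphabetical) example prefix whose next move is undefined and point that move at state 0, else 1, else 2, ...; a target is out if some Accept/Reject pair would then sit in one state with the same input left (inseparable). If every existing state is out, open a new one.
a: 0a undefined. 0a->0: no, aab/b meet in 0 with "b" left. Open state 1: 0a->1.
b: 0b undefined. 0b->0: no, bb/b meet in 0. 0b->1: no, bb/ab meet in 1 with "b" left. Open state 2: 0b->2.
c: 0c undefined. 0c->0: ok.
aa: 1a undefined. 1a->0: no, aab/b meet in 2. 1a->1: no, aab/ab meet in 1 with "b" left. 1a->2: no, aa/b meet in 2. Open state 3: 1a->3.
ab: 1b undefined. 1b->0: no, cc/ab meet in 0. 1b->1: ok.
ac: 1c undefined. 1c->0: no, cac/acc meet in 0. 1c->1: no, cac/acc meet in 1. 1c->2: no, cbc/acc meet in 2 with "c" left. 1c->3: ok.
ba: 2a undefined. 2a->0: no, bac/ba meet in 0. 2a->1: ok.
bb: 2b undefined. 2b->0: ok.
bc: 2c undefined. 2c->0: ok.
aab: 3b undefined. 3b->0: ok.
aca: 3a undefined. 3a->0: ok.
acc: 3c undefined. 3c->0: no, bb/acc meet in 0. 3c->1: ok.
All examples now run through 4 states with every (state, symbol) defined. Accept strings end in {0,3}, Reject strings end in {1,2}; accept={0,3}.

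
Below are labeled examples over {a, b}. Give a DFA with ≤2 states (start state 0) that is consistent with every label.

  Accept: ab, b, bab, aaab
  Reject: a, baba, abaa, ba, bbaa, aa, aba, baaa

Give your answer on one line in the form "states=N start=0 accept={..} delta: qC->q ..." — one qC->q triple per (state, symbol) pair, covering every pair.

State merging on the prefix tree: take the shortest (then alphabetical) example prefix whose next move is undefined and point that move at state 0, else 1, else 2, ...; a target is out if some Accept/Reject pair would then sit in one state with the same input left (inseparable). If every existing state is out, open a new one.
a: 0a undefined. 0a->0: ok.
b: 0b undefined. 0b->0: no, ab/a meet in 0. Open state 1: 0b->1.
ba: 1a undefined. 1a->0: ok.
bb: 1b undefined. 1b->0: ok.
All examples now run through 2 states with every (state, symbol) defined. Accept strings end in {1}, Reject strings end in {0}; accept={1}.

states=2 start=0 accept={1} delta: 0a->0 0b->1 1a->0 1b->0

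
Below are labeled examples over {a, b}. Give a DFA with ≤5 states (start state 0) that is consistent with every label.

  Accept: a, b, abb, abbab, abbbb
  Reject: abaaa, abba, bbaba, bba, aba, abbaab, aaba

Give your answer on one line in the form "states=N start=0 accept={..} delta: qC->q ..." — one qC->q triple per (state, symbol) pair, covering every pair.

Fold the examples into a partial DFA from state 0: repeatedly fix the first undefined (state, symbol) met by the shortest-then-alphabetical prefix, trying targets in increasing order and rejecting any under which an Accept and a Reject string meet in one state with the same remainder; add a state when all current targets are rejected. Accepting states are where Accept strings end.
a: 0a undefined. 0a->0: ok.
b: 0b undefined. 0b->0: no, a/abaaa meet in 0. Open state 1: 0b->1.
bb: 1b undefined. 1b->0: no, a/abba meet in 0. 1b->1: ok.
aba: 1a undefined. 1a->0: no, a/abaaa meet in 0. 1a->1: no, b/abaaa meet in 1. Open state 2: 1a->2.
abaa: 2a undefined. 2a->0: no, a/abaaa meet in 0. 2a->1: no, b/abbaab meet in 1. 2a->2: no, abbab/abbaab meet in 2 with "b" left. Open state 3: 2a->3.
bbab: 2b undefined. 2b->0: no, a/bbaba meet in 0. 2b->1: ok.
abaaa: 3a undefined. 3a->0: no, a/abaaa meet in 0. 3a->1: no, b/abaaa meet in 1. 3a->2: ok.
abbaab: 3b undefined. 3b->0: no, a/abbaab meet in 0. 3b->1: no, b/abbaab meet in 1. 3b->2: ok.
All examples now run through 4 states with every (state, symbol) defined. Accept strings end in {0,1}, Reject strings end in {2}; accept={0,1}.

states=4 start=0 accept={0,1} delta: 0a->0 0b->1 1a->2 1b->1 2a->3 2b->1 3a->2 3b->2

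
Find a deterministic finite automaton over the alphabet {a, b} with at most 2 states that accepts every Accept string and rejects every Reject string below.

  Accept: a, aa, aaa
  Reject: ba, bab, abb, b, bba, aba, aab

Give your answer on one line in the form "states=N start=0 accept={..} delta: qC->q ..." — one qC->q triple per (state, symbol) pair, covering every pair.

Fold the examples into a partial DFA from state 0: repeatedly fix the first undefined (state, symbol) met by the shortest-then-alphabetical prefix, trying targets in increasing order and rejecting any under which an Accept and a Reject string meet in one state with the same remainder; add a state when all current targets are rejected. Accepting states are where Accept strings end.
a: 0a undefined. 0a->0: ok.
b: 0b undefined. 0b->0: no, a/ba meet in 0. Open state 1: 0b->1.
ba: 1a undefined. 1a->0: no, a/ba meet in 0. 1a->1: ok.
bb: 1b undefined. 1b->0: no, a/bab meet in 0. 1b->1: ok.
All examples now run through 2 states with every (state, symbol) defined. Accept strings end in {0}, Reject strings end in {1}; accept={0}.

states=2 start=0 accept={0} delta: 0a->0 0b->1 1a->1 1b->1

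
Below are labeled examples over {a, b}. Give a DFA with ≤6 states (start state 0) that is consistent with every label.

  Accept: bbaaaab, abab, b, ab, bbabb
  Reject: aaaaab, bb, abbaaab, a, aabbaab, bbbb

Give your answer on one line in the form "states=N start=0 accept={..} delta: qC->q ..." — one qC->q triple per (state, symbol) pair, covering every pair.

states=4 start=0 accept={0,2} delta: 0a->1 0b->2 1a->2 1b->0 2a->0 2b->3 3a->1 3b->3

Grow the machine one transition at a time. Run the examples from 0; the earliest place one falls off (shortest prefix, ties alphabetical) gets sent to the lowest-numbered state that keeps every Accept/Reject pair distinguishable — a pair clashes when both reach the same state with identical unread suffix — and to a fresh state only if none does.
a: 0a undefined. 0a->0: no, b/aaaaab meet in 0 with "b" left. Open state 1: 0a->1.
b: 0b undefined. 0b->0: no, b/bb meet in 0. 0b->1: no, b/a meet in 1. Open state 2: 0b->2.
aa: 1a undefined. 1a->0: no, ab/aaaaab meet in 1 with "b" left. 1a->1: no, ab/aaaaab meet in 1 with "b" left. 1a->2: ok.
ab: 1b undefined. 1b->0: ok.
bb: 2b undefined. 2b->0: no, bbaaaab/aabbaab meet in 2 with "aab" left. 2b->1: no, bbaaaab/aaaaab meet in 2 with "aaab" left. 2b->2: no, b/bb meet in 2. Open state 3: 2b->3.
aaa: 2a undefined. 2a->0: ok.
bba: 3a undefined. 3a->0: no, bbabb/aaaaab meet in 3. 3a->1: ok.
bbb: 3b undefined. 3b->0: no, b/bbbb meet in 2. 3b->1: no, bbaaaab/bbbb meet in 0. 3b->2: no, bbaaaab/aabbaab meet in 0. 3b->3: ok.
All examples now run through 4 states with every (state, symbol) defined. Accept strings end in {0,2}, Reject strings end in {1,3}; accept={0,2}.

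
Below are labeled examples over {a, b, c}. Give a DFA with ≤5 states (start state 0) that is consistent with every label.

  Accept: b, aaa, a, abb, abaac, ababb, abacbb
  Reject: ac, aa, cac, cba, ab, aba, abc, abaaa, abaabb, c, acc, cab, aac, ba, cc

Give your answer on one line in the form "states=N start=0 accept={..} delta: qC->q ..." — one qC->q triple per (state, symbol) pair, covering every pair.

states=5 start=0 accept={1} delta: 0a->1 0b->1 0c->0 1a->0 1b->2 1c->0 2a->3 2b->1 2c->0 3a->4 3b->0 3c->1 4a->0 4b->1 4c->1

Fold the examples into a partial DFA from state 0: repeatedly fix the first undefined (state, symbol) met by the shortest-then-alphabetical prefix, trying targets in increasing order and rejecting any under which an Accept and a Reject string meet in one state with the same remainder; add a state when all current targets are rejected. Accepting states are where Accept strings end.
a: 0a undefined. 0a->0: no, b/ab meet in 0 with "b" left. Open state 1: 0a->1.
b: 0b undefined. 0b->0: no, a/ba meet in 1. 0b->1: ok.
c: 0c undefined. 0c->0: ok.
aa: 1a undefined. 1a->0: ok.
ab: 1b undefined. 1b->0: no, b/aba meet in 1. 1b->1: no, b/ab meet in 1. Open state 2: 1b->2.
ac: 1c undefined. 1c->0: ok.
aba: 2a undefined. 2a->0: no, abb/abaabb meet in 2 with "b" left. 2a->1: no, b/aba meet in 1. 2a->2: no, abaac/abc meet in 2 with "c" left. Open state 3: 2a->3.
abb: 2b undefined. 2b->0: no, abb/ac meet in 0. 2b->1: ok.
abc: 2c undefined. 2c->0: ok.
abaa: 3a undefined. 3a->0: no, b/abaaa meet in 1. 3a->1: no, b/abaabb meet in 1. 3a->2: no, abaac/ac meet in 0. 3a->3: no, ababb/abaabb meet in 3 with "bb" left. Open state 4: 3a->4.
abab: 3b undefined. 3b->0: ok.
abac: 3c undefined. 3c->0: no, abacbb/ab meet in 2. 3c->1: ok.
abaaa: 4a undefined. 4a->0: ok.
abaab: 4b undefined. 4b->0: no, b/abaabb meet in 1. 4b->1: ok.
abaac: 4c undefined. 4c->0: no, abaac/ac meet in 0. 4c->1: ok.
All examples now run through 5 states with every (state, symbol) defined. Accept strings end in {1}, Reject strings end in {0,2,3}; accept={1}.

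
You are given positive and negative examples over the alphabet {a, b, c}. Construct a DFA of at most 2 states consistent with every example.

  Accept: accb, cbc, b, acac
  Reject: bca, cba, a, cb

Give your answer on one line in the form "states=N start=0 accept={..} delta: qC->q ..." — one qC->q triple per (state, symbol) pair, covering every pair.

Grow the machine one transition at a time. Run the examples from 0; the earliest place one falls off (shortest prefix, ties alphabetical) gets sent to the lowest-numbered state that keeps every Accept/Reject pair distinguishable — a pair clashes when both reach the same state with identical unread suffix — and to a fresh state only if none does.
a: 0a undefined. 0a->0: ok.
b: 0b undefined. 0b->0: no, b/a meet in 0. Open state 1: 0b->1.
c: 0c undefined. 0c->0: no, accb/cb meet in 1. 0c->1: ok.
bc: 1c undefined. 1c->0: ok.
cb: 1b undefined. 1b->0: ok.
aca: 1a undefined. 1a->0: ok.
All examples now run through 2 states with every (state, symbol) defined. Accept strings end in {1}, Reject strings end in {0}; accept={1}.

states=2 start=0 accept={1} delta: 0a->0 0b->1 0c->1 1a->0 1b->0 1c->0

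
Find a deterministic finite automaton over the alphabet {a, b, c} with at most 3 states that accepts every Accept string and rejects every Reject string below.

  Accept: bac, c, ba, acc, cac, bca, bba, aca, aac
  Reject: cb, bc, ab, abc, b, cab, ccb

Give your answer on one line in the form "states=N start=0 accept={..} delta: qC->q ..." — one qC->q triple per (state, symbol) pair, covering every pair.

Fold the examples into a partial DFA from state 0: repeatedly fix the first undefined (state, symbol) met by the shortest-then-alphabetical prefix, trying targets in increasing order and rejecting any under which an Accept and a Reject string meet in one state with the same remainder; add a state when all current targets are rejected. Accepting states are where Accept strings end.
a: 0a undefined. 0a->0: ok.
b: 0b undefined. 0b->0: no, bac/bc meet in 0 with "c" left. Open state 1: 0b->1.
c: 0c undefined. 0c->0: ok.
ba: 1a undefined. 1a->0: ok.
bb: 1b undefined. 1b->0: ok.
bc: 1c undefined. 1c->0: no, bac/bc meet in 0. 1c->1: ok.
All examples now run through 2 states with every (state, symbol) defined. Accept strings end in {0}, Reject strings end in {1}; accept={0}.

states=2 start=0 accept={0} delta: 0a->0 0b->1 0c->0 1a->0 1b->0 1c->1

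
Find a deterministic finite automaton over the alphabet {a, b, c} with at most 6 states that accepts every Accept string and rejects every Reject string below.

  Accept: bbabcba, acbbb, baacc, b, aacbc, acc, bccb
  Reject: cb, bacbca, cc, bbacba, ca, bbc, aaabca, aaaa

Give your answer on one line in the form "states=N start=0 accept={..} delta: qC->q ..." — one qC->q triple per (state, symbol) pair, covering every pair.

states=4 start=0 accept={0,3} delta: 0a->1 0b->0 0c->1 1a->1 1b->2 1c->2 2a->0 2b->3 2c->3 3a->1 3b->2 3c->0

Fold the examples into a partial DFA from state 0: repeatedly fix the first undefined (state, symbol) met by the shortest-then-alphabetical prefix, trying targets in increasing order and rejecting any under which an Accept and a Reject string meet in one state with the same remainder; add a state when all current targets are rejected. Accepting states are where Accept strings end.
a: 0a undefined. 0a->0: no, acc/cc meet in 0 with "cc" left. Open state 1: 0a->1.
b: 0b undefined. 0b->0: ok.
c: 0c undefined. 0c->0: no, b/cb meet in 0. 0c->1: ok.
aa: 1a undefined. 1a->0: no, baacc/cc meet in 1 with "c" left. 1a->1: ok.
ac: 1c undefined. 1c->0: no, acbbb/cc meet in 0. 1c->1: no, baacc/cc meet in 1. Open state 2: 1c->2.
cb: 1b undefined. 1b->0: no, bbabcba/ca meet in 1. 1b->1: no, bbabcba/bbacba meet in 2 with "ba" left. 1b->2: ok.
acb: 2b undefined. 2b->0: no, aacbc/bacbca meet in 1. 2b->1: no, acbbb/bbacba meet in 1. 2b->2: no, acbbb/cb meet in 2. Open state 3: 2b->3.
acc: 2c undefined. 2c->0: no, bbabcba/ca meet in 1. 2c->1: no, baacc/ca meet in 1. 2c->2: no, bbabcba/bbacba meet in 3 with "a" left. 2c->3: ok.
acbb: 3b undefined. 3b->0: no, bbabcba/ca meet in 1. 3b->1: no, bbabcba/ca meet in 1. 3b->2: ok.
aacbc: 3c undefined. 3c->0: ok.
aaabca: 3a undefined. 3a->0: no, b/bbacba meet in 0. 3a->1: ok.
bbabcba: 2a undefined. 2a->0: ok.
All examples now run through 4 states with every (state, symbol) defined. Accept strings end in {0,3}, Reject strings end in {1,2}; accept={0,3}.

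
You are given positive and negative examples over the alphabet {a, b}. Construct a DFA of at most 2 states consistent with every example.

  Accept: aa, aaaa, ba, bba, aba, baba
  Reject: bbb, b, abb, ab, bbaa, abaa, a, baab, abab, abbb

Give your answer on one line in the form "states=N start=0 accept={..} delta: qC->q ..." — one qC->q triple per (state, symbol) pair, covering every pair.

states=2 start=0 accept={0} delta: 0a->1 0b->1 1a->0 1b->1

Fold the examples into a partial DFA from state 0: repeatedly fix the first undefined (state, symbol) met by the shortest-then-alphabetical prefix, trying targets in increasing order and rejecting any under which an Accept and a Reject string meet in one state with the same remainder; add a state when all current targets are rejected. Accepting states are where Accept strings end.
a: 0a undefined. 0a->0: no, aa/a meet in 0. Open state 1: 0a->1.
b: 0b undefined. 0b->0: no, aa/bbaa meet in 1 with "a" left. 0b->1: ok.
aa: 1a undefined. 1a->0: ok.
ab: 1b undefined. 1b->0: no, aa/ab meet in 0. 1b->1: ok.
All examples now run through 2 states with every (state, symbol) defined. Accept strings end in {0}, Reject strings end in {1}; accept={0}.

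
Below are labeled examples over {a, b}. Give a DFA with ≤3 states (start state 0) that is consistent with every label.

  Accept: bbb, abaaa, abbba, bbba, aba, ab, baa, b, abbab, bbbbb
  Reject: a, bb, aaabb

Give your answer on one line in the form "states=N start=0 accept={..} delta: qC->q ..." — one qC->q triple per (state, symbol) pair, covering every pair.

Grow the machine one transition at a time. Run the examples from 0; the earliest place one falls off (shortest prefix, ties alphabetical) gets sent to the lowest-numbered state that keeps every Accept/Reject pair distinguishable — a pair clashes when both reach the same state with identical unread suffix — and to a fresh state only if none does.
a: 0a undefined. 0a->0: ok.
b: 0b undefined. 0b->0: no, bbb/a meet in 0. Open state 1: 0b->1.
ba: 1a undefined. 1a->0: no, abaaa/a meet in 0. 1a->1: ok.
bb: 1b undefined. 1b->0: ok.
All examples now run through 2 states with every (state, symbol) defined. Accept strings end in {1}, Reject strings end in {0}; accept={1}.

states=2 start=0 accept={1} delta: 0a->0 0b->1 1a->1 1b->0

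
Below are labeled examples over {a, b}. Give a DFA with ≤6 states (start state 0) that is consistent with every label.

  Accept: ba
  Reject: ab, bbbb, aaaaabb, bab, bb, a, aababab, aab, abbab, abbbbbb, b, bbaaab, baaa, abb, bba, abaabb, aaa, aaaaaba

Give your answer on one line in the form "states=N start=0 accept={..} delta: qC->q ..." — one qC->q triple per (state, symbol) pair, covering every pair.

states=3 start=0 accept={2} delta: 0a->1 0b->1 1a->2 1b->0 2a->0 2b->0

State merging on the prefix tree: take the shortest (then alphabetical) example prefix whose next move is undefined and point that move at state 0, else 1, else 2, ...; a target is out if some Accept/Reject pair would then sit in one state with the same input left (inseparable). If every existing state is out, open a new one.
a: 0a undefined. 0a->0: no, ba/aaaaaba meet in 0 with "ba" left. Open state 1: 0a->1.
b: 0b undefined. 0b->0: no, ba/a meet in 1. 0b->1: ok.
aa: 1a undefined. 1a->0: no, ba/baaa meet in 0. 1a->1: no, ba/a meet in 1. Open state 2: 1a->2.
ab: 1b undefined. 1b->0: ok.
aaa: 2a undefined. 2a->0: ok.
aab: 2b undefined. 2b->0: ok.
All examples now run through 3 states with every (state, symbol) defined. Accept strings end in {2}, Reject strings end in {0,1}; accept={2}.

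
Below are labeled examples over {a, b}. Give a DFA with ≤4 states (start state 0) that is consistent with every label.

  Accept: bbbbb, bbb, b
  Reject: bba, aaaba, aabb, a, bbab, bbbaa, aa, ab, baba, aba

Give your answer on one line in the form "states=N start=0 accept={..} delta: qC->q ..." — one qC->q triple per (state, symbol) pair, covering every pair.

State merging on the prefix tree: take the shortest (then alphabetical) example prefix whose next move is undefined and point that move at state 0, else 1, else 2, ...; a target is out if some Accept/Reject pair would then sit in one state with the same input left (inseparable). If every existing state is out, open a new one.
a: 0a undefined. 0a->0: no, b/ab meet in 0 with "b" left. Open state 1: 0a->1.
b: 0b undefined. 0b->0: ok.
aa: 1a undefined. 1a->0: no, bbbbb/aabb meet in 0. 1a->1: ok.
ab: 1b undefined. 1b->0: no, bbbbb/aabb meet in 0. 1b->1: ok.
All examples now run through 2 states with every (state, symbol) defined. Accept strings end in {0}, Reject strings end in {1}; accept={0}.

states=2 start=0 accept={0} delta: 0a->1 0b->0 1a->1 1b->1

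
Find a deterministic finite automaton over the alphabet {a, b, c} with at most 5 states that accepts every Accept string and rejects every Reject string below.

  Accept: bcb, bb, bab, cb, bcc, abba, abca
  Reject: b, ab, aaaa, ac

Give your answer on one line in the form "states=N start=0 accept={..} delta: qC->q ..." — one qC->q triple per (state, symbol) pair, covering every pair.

states=3 start=0 accept={2} delta: 0a->0 0b->1 0c->1 1a->1 1b->2 1c->2 2a->2 2b->2 2c->2

State merging on the prefix tree: take the shortest (then alphabetical) example prefix whose next move is undefined and point that move at state 0, else 1, else 2, ...; a target is out if some Accept/Reject pair would then sit in one state with the same input left (inseparable). If every existing state is out, open a new one.
a: 0a undefined. 0a->0: ok.
b: 0b undefined. 0b->0: no, bb/b meet in 0. Open state 1: 0b->1.
c: 0c undefined. 0c->0: no, cb/b meet in 1. 0c->1: ok.
ba: 1a undefined. 1a->0: no, bab/b meet in 1. 1a->1: ok.
bb: 1b undefined. 1b->0: no, bb/aaaa meet in 0. 1b->1: no, bb/b meet in 1. Open state 2: 1b->2.
bc: 1c undefined. 1c->0: no, bcb/b meet in 1. 1c->1: no, bcc/b meet in 1. 1c->2: ok.
bcb: 2b undefined. 2b->0: no, bcb/aaaa meet in 0. 2b->1: no, bcb/b meet in 1. 2b->2: ok.
bcc: 2c undefined. 2c->0: no, bcc/aaaa meet in 0. 2c->1: no, bcc/b meet in 1. 2c->2: ok.
abba: 2a undefined. 2a->0: no, abba/aaaa meet in 0. 2a->1: no, abba/b meet in 1. 2a->2: ok.
All examples now run through 3 states with every (state, symbol) defined. Accept strings end in {2}, Reject strings end in {0,1}; accept={2}.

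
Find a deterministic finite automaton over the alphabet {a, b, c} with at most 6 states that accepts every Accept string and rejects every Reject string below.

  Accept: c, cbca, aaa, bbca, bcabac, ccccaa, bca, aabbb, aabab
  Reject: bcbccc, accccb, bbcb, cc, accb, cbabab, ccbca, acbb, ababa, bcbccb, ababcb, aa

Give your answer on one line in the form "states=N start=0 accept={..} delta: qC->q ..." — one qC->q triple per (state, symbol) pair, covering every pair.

states=6 start=0 accept={2,5} delta: 0a->1 0b->0 0c->2 1a->3 1b->0 1c->0 2a->5 2b->0 2c->3 3a->2 3b->4 3c->0 4a->4 4b->5 4c->0 5a->2 5b->2 5c->2

Grow the machine one transition at a time. Run the examples from 0; the earliest place one falls off (shortest prefix, ties alphabetical) gets sent to the lowest-numbered state that keeps every Accept/Reject pair distinguishable — a pair clashes when both reach the same state with identical unread suffix — and to a fresh state only if none does.
a: 0a undefined. 0a->0: no, aaa/aa meet in 0. Open state 1: 0a->1.
b: 0b undefined. 0b->0: ok.
c: 0c undefined. 0c->0: no, c/bcbccc meet in 0. 0c->1: no, bbca/aa meet in 1 with "a" left. Open state 2: 0c->2.
aa: 1a undefined. 1a->0: no, aabbb/aa meet in 0. 1a->1: no, aaa/aa meet in 1. 1a->2: no, c/aa meet in 2. Open state 3: 1a->3.
ab: 1b undefined. 1b->0: ok.
ac: 1c undefined. 1c->0: ok.
cb: 2b undefined. 2b->0: ok.
cc: 2c undefined. 2c->0: no, c/bcbccc meet in 2. 2c->1: no, cbca/ccbca meet in 2 with "a" left. 2c->2: no, c/bcbccc meet in 2. 2c->3: ok.
aaa: 3a undefined. 3a->0: no, aaa/bbcb meet in 0. 3a->1: no, aaa/ababa meet in 1. 3a->2: ok.
aab: 3b undefined. 3b->0: no, cbca/ccbca meet in 2 with "a" left. 3b->1: no, aabbb/bbcb meet in 0. 3b->2: no, c/ccbca meet in 2. 3b->3: no, aabbb/cc meet in 3. Open state 4: 3b->4.
bca: 2a undefined. 2a->0: no, cbca/bbcb meet in 0. 2a->1: no, cbca/ababa meet in 1. 2a->2: no, bcabac/bbcb meet in 0. 2a->3: no, cbca/cc meet in 3. 2a->4: no, cbca/bcbccb meet in 4. Open state 5: 2a->5.
ccc: 3c undefined. 3c->0: ok.
aaba: 4a undefined. 4a->0: no, aabab/bcbccc meet in 0. 4a->1: no, aabab/bcbccc meet in 0. 4a->2: no, aabab/bcbccc meet in 0. 4a->3: no, aabab/bcbccb meet in 4. 4a->4: ok.
aabb: 4b undefined. 4b->0: no, aabbb/bcbccc meet in 0. 4b->1: no, aabbb/bcbccc meet in 0. 4b->2: no, aabbb/bcbccc meet in 0. 4b->3: no, aabbb/bcbccb meet in 4. 4b->4: no, aabbb/bcbccb meet in 4. 4b->5: ok.
bcab: 5b undefined. 5b->0: no, bcabac/bcbccc meet in 0. 5b->1: no, bcabac/bcbccc meet in 0. 5b->2: ok.
ccbc: 4c undefined. 4c->0: ok.
bcabac: 5c undefined. 5c->0: no, bcabac/bcbccc meet in 0. 5c->1: no, bcabac/ccbca meet in 1. 5c->2: ok.
ccccaa: 5a undefined. 5a->0: no, ccccaa/bcbccc meet in 0. 5a->1: no, ccccaa/ccbca meet in 1. 5a->2: ok.
All examples now run through 6 states with every (state, symbol) defined. Accept strings end in {2,5}, Reject strings end in {0,1,3,4}; accept={2,5}.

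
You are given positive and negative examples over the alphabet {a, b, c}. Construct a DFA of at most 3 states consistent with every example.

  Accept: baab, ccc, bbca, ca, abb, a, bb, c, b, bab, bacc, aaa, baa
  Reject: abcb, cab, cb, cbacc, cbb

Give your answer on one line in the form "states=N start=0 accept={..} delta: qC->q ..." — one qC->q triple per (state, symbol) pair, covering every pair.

states=3 start=0 accept={0,1} delta: 0a->0 0b->0 0c->1 1a->1 1b->2 1c->0 2a->2 2b->2 2c->2

Fold the examples into a partial DFA from state 0: repeatedly fix the first undefined (state, symbol) met by the shortest-then-alphabetical prefix, trying targets in increasing order and rejecting any under which an Accept and a Reject string meet in one state with the same remainder; add a state when all current targets are rejected. Accepting states are where Accept strings end.
a: 0a undefined. 0a->0: ok.
b: 0b undefined. 0b->0: ok.
c: 0c undefined. 0c->0: no, baab/abcb meet in 0. Open state 1: 0c->1.
ca: 1a undefined. 1a->0: no, baab/cab meet in 0. 1a->1: ok.
cb: 1b undefined. 1b->0: no, baab/abcb meet in 0. 1b->1: no, ccc/cbacc meet in 1 with "cc" left. Open state 2: 1b->2.
cc: 1c undefined. 1c->0: ok.
cba: 2a undefined. 2a->0: no, baab/cbacc meet in 0. 2a->1: no, ccc/cbacc meet in 1. 2a->2: ok.
cbb: 2b undefined. 2b->0: no, baab/cbb meet in 0. 2b->1: no, ccc/cbb meet in 1. 2b->2: ok.
cbac: 2c undefined. 2c->0: no, ccc/cbacc meet in 1. 2c->1: no, baab/cbacc meet in 0. 2c->2: ok.
All examples now run through 3 states with every (state, symbol) defined. Accept strings end in {0,1}, Reject strings end in {2}; accept={0,1}.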